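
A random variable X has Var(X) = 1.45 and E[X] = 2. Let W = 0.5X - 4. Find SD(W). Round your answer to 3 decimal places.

Var(0.5X - 4) = (0.5)²·1.45 = 0.3625
SD(W) = √0.3625 ≈ 0.602

0.602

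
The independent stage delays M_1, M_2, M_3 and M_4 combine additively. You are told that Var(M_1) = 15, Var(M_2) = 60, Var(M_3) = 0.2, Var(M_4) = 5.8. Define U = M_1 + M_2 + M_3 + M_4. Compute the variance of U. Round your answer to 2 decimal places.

81.00

By independence, Var(U) = (1)²Var(M_1) + (1)²Var(M_2) + (1)²Var(M_3) + (1)²Var(M_4)
= (1)²·15 + (1)²·60 + (1)²·0.2 + (1)²·5.8 = 81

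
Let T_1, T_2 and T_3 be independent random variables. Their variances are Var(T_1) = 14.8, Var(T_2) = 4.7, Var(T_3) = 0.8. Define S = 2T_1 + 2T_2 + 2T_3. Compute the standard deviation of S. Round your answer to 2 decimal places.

By independence, Var(S) = (2)²Var(T_1) + (2)²Var(T_2) + (2)²Var(T_3)
= (2)²·14.8 + (2)²·4.7 + (2)²·0.8 = 81.2
SD(S) = √81.2 ≈ 9.01

9.01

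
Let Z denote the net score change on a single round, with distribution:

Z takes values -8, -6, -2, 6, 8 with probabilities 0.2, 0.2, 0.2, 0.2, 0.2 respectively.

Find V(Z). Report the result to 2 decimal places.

40.64

E[Z] = (-8)(0.2) + (-6)(0.2) + (-2)(0.2) + (6)(0.2) + (8)(0.2) = -0.4
E[Z²] = (-8)²(0.2) + (-6)²(0.2) + (-2)²(0.2) + (6)²(0.2) + (8)²(0.2) = 40.8
V(Z) = E[Z²] − (E[Z])² = 40.8 − (-0.4)² = 40.64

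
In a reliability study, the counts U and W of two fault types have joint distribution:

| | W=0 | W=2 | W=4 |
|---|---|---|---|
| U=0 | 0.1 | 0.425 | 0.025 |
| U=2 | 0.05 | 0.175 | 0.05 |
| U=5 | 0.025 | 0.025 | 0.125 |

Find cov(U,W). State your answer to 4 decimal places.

E[U] = 1.425,  E[W] = 2.05
E[UW] = 3.85
cov(U,W) = E[UW] − E[U]E[W] = 3.85 − (1.425)(2.05) = 0.92875

0.9288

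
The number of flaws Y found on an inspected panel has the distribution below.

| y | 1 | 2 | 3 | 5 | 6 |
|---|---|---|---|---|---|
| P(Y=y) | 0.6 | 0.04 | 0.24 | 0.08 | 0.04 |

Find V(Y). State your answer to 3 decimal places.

2.198

E[Y] = (1)(0.6) + (2)(0.04) + (3)(0.24) + (5)(0.08) + (6)(0.04) = 2.04
E[Y²] = (1)²(0.6) + (2)²(0.04) + (3)²(0.24) + (5)²(0.08) + (6)²(0.04) = 6.36
V(Y) = E[Y²] − (E[Y])² = 6.36 − (2.04)² = 2.1984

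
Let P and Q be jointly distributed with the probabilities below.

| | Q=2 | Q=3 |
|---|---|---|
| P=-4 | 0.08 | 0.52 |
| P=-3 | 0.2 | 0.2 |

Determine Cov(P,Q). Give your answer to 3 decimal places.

-0.088

E[P] = -3.6,  E[Q] = 2.72
E[PQ] = -9.88
Cov(P,Q) = E[PQ] − E[P]E[Q] = -9.88 − (-3.6)(2.72) = -0.088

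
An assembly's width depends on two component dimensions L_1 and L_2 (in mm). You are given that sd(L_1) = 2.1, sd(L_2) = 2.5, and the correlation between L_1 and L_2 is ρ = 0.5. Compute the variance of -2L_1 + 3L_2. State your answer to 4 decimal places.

42.3900

var(L_1) = (2.1)² = 4.41;  var(L_2) = (2.5)² = 6.25
cov(L_1,L_2) = ρ·sd(L_1)·sd(L_2) = 0.5·2.1·2.5 = 2.625
var(-2L_1 + 3L_2) = (-2)²·var(L_1) + (3)²·var(L_2) + 2·(-2)·(3)·cov(L_1,L_2)
= 4·4.41 + 9·6.25 + -12·2.625 = 42.39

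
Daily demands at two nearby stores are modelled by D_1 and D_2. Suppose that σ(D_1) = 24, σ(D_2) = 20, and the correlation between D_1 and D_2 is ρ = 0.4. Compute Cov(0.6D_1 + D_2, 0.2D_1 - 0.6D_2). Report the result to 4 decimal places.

Var(D_1) = (24)² = 576;  Var(D_2) = (20)² = 400
Cov(D_1,D_2) = ρ·σ(D_1)·σ(D_2) = 0.4·24·20 = 192
Cov(0.6D_1 + D_2, 0.2D_1 - 0.6D_2) = (0.6)(0.2)Var(D_1) + (1)(-0.6)Var(D_2) + [(0.6)(-0.6) + (1)(0.2)]Cov(D_1,D_2)
= 0.12·576 + -0.6·400 + -0.16·192 = -201.6

-201.6000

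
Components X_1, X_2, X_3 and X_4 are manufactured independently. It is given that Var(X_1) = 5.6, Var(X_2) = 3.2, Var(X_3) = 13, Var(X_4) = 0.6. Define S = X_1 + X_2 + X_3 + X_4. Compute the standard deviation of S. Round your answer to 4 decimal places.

By independence, Var(S) = (1)²Var(X_1) + (1)²Var(X_2) + (1)²Var(X_3) + (1)²Var(X_4)
= (1)²·5.6 + (1)²·3.2 + (1)²·13 + (1)²·0.6 = 22.4
sd(S) = √22.4 ≈ 4.7329

4.7329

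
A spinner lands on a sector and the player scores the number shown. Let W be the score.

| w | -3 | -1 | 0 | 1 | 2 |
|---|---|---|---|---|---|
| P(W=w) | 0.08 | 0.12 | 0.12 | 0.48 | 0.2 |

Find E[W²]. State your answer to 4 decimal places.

2.1200

E[W²] = (-3)²(0.08) + (-1)²(0.12) + (0)²(0.12) + (1)²(0.48) + (2)²(0.2) = 2.12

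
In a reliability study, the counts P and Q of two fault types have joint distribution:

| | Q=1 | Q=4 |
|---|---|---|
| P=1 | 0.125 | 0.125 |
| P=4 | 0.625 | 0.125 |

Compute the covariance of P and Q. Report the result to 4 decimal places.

-0.5625

E[P] = 3.25,  E[Q] = 1.75
E[PQ] = 5.125
Cov(P,Q) = E[PQ] − E[P]E[Q] = 5.125 − (3.25)(1.75) = -0.5625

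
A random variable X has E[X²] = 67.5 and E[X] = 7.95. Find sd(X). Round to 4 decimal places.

2.0730

V(X) = 67.5 − (7.95)² = 4.2975
sd(X) = √4.2975 ≈ 2.0730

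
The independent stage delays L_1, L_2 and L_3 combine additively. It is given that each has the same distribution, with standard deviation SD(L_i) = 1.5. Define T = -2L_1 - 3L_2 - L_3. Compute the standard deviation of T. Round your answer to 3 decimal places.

Var(L_i) = (1.5)² = 2.25
By independence, Var(T) = (-2)²Var(L_1) + (-3)²Var(L_2) + (-1)²Var(L_3)
= (-2)²·2.25 + (-3)²·2.25 + (-1)²·2.25 = 31.5
SD(T) = √31.5 ≈ 5.612

5.612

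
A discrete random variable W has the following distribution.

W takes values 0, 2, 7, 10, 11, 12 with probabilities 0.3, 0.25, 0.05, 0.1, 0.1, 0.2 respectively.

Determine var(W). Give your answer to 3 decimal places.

E[W] = (0)(0.3) + (2)(0.25) + (7)(0.05) + (10)(0.1) + (11)(0.1) + (12)(0.2) = 5.35
E[W²] = (0)²(0.3) + (2)²(0.25) + (7)²(0.05) + (10)²(0.1) + (11)²(0.1) + (12)²(0.2) = 54.35
var(W) = E[W²] − (E[W])² = 54.35 − (5.35)² = 25.7275

25.728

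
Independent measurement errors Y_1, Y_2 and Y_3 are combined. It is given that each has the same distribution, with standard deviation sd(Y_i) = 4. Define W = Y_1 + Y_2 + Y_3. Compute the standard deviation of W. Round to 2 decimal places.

var(Y_i) = (4)² = 16
By independence, var(W) = (1)²var(Y_1) + (1)²var(Y_2) + (1)²var(Y_3)
= (1)²·16 + (1)²·16 + (1)²·16 = 48
sd(W) = √48 ≈ 6.93

6.93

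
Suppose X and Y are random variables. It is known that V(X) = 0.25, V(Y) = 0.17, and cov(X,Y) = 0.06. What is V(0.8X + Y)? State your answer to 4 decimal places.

V(0.8X + Y) = (0.8)²·V(X) + (1)²·V(Y) + 2·(0.8)·(1)·cov(X,Y)
= 0.64·0.25 + 1·0.17 + 1.6·0.06 = 0.426

0.4260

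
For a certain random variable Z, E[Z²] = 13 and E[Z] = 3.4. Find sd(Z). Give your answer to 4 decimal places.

1.2000

Var(Z) = 13 − (3.4)² = 1.44
sd(Z) = √1.44 ≈ 1.2000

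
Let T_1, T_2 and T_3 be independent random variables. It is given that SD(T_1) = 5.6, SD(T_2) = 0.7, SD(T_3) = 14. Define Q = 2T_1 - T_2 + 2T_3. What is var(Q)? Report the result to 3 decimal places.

909.930

var(T_1) = 31.36, var(T_2) = 0.49, var(T_3) = 196
By independence, var(Q) = (2)²var(T_1) + (-1)²var(T_2) + (2)²var(T_3)
= (2)²·31.36 + (-1)²·0.49 + (2)²·196 = 909.93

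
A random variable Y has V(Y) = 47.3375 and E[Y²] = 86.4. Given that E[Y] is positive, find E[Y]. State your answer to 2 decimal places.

(E[Y])² = E[Y²] − V(Y) = 86.4 − 47.3375 = 39.0625
E[Y] = √39.0625 = 6.25

6.25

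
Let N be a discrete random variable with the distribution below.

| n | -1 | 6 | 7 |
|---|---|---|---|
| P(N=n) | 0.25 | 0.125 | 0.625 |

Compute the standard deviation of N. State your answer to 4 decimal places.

E[N] = (-1)(0.25) + (6)(0.125) + (7)(0.625) = 4.875
E[N²] = (-1)²(0.25) + (6)²(0.125) + (7)²(0.625) = 35.375
Var(N) = E[N²] − (E[N])² = 35.375 − (4.875)² = 11.609375
σ(N) = √11.609375 ≈ 3.4073

3.4073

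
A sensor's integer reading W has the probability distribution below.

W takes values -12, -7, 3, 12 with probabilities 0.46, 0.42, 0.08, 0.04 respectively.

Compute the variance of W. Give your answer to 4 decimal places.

E[W] = (-12)(0.46) + (-7)(0.42) + (3)(0.08) + (12)(0.04) = -7.74
E[W²] = (-12)²(0.46) + (-7)²(0.42) + (3)²(0.08) + (12)²(0.04) = 93.3
var(W) = E[W²] − (E[W])² = 93.3 − (-7.74)² = 33.3924

33.3924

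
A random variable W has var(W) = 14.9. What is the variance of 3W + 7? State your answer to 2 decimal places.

134.10

var(3W + 7) = (3)²·var(W) = 9·14.9 = 134.1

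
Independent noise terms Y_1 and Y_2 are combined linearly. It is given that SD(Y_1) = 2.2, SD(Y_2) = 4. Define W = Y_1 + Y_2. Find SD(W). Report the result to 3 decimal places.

Var(Y_1) = 4.84, Var(Y_2) = 16
By independence, Var(W) = (1)²Var(Y_1) + (1)²Var(Y_2)
= (1)²·4.84 + (1)²·16 = 20.84
SD(W) = √20.84 ≈ 4.565

4.565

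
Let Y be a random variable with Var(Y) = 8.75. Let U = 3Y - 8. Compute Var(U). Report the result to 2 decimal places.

Var(3Y - 8) = (3)²·Var(Y) = 9·8.75 = 78.75

78.75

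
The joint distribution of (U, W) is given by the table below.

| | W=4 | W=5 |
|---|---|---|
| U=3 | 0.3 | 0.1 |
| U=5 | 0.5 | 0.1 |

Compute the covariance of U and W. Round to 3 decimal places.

-0.040

E[U] = 4.2,  E[W] = 4.2
E[UW] = 17.6
Cov(U,W) = E[UW] − E[U]E[W] = 17.6 − (4.2)(4.2) = -0.04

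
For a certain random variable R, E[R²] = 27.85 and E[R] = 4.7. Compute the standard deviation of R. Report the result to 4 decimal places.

Var(R) = 27.85 − (4.7)² = 5.76
sd(R) = √5.76 ≈ 2.4000

2.4000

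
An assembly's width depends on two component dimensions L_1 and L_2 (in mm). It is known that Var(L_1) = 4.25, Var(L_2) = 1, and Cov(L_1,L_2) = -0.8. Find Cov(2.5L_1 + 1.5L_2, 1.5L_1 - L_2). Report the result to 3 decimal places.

Cov(2.5L_1 + 1.5L_2, 1.5L_1 - L_2) = (2.5)(1.5)Var(L_1) + (1.5)(-1)Var(L_2) + [(2.5)(-1) + (1.5)(1.5)]Cov(L_1,L_2)
= 3.75·4.25 + -1.5·1 + -0.25·-0.8 = 14.6375

14.638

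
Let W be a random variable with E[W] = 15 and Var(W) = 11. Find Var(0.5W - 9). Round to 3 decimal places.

Var(0.5W - 9) = (0.5)²·Var(W) = 0.25·11 = 2.75

2.750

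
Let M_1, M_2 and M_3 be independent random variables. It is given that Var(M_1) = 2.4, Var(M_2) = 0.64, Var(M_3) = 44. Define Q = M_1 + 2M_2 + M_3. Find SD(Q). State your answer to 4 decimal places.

By independence, Var(Q) = (1)²Var(M_1) + (2)²Var(M_2) + (1)²Var(M_3)
= (1)²·2.4 + (2)²·0.64 + (1)²·44 = 48.96
SD(Q) = √48.96 ≈ 6.9971

6.9971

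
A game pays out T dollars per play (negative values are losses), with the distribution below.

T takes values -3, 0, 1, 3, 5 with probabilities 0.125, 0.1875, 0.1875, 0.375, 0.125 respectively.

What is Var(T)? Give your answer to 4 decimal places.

5.3711

E[T] = (-3)(0.125) + (0)(0.1875) + (1)(0.1875) + (3)(0.375) + (5)(0.125) = 1.5625
E[T²] = (-3)²(0.125) + (0)²(0.1875) + (1)²(0.1875) + (3)²(0.375) + (5)²(0.125) = 7.8125
Var(T) = E[T²] − (E[T])² = 7.8125 − (1.5625)² = 5.37109375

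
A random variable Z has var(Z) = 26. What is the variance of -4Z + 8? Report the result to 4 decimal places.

var(-4Z + 8) = (-4)²·var(Z) = 16·26 = 416

416.0000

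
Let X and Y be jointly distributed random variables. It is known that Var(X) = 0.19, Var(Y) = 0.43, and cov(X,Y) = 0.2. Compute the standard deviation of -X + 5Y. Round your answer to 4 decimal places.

Var(-X + 5Y) = (-1)²·Var(X) + (5)²·Var(Y) + 2·(-1)·(5)·cov(X,Y)
= 1·0.19 + 25·0.43 + -10·0.2 = 8.94
SD(-X + 5Y) = √8.94 ≈ 2.9900

2.9900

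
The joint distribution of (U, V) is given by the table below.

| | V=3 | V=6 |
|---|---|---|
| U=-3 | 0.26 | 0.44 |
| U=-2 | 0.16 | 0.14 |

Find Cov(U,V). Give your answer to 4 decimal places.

E[U] = -2.7,  E[V] = 4.74
E[UV] = -12.9
Cov(U,V) = E[UV] − E[U]E[V] = -12.9 − (-2.7)(4.74) = -0.102

-0.1020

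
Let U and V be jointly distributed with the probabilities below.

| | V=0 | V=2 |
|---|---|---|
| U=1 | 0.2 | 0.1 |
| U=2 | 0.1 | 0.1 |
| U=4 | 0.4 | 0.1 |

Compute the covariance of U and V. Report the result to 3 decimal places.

-0.220

E[U] = 2.7,  E[V] = 0.6
E[UV] = 1.4
Cov(U,V) = E[UV] − E[U]E[V] = 1.4 − (2.7)(0.6) = -0.22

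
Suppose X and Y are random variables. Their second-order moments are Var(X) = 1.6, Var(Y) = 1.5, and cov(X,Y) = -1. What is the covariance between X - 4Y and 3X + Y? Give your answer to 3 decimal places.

9.800

cov(X - 4Y, 3X + Y) = (1)(3)Var(X) + (-4)(1)Var(Y) + [(1)(1) + (-4)(3)]cov(X,Y)
= 3·1.6 + -4·1.5 + -11·-1 = 9.8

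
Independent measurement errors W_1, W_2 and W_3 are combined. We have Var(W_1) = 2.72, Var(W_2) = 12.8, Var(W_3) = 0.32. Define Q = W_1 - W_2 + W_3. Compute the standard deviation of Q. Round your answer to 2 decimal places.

3.98

By independence, Var(Q) = (1)²Var(W_1) + (-1)²Var(W_2) + (1)²Var(W_3)
= (1)²·2.72 + (-1)²·12.8 + (1)²·0.32 = 15.84
SD(Q) = √15.84 ≈ 3.98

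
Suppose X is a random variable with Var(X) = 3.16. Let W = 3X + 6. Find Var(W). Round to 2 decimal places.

Var(3X + 6) = (3)²·Var(X) = 9·3.16 = 28.44

28.44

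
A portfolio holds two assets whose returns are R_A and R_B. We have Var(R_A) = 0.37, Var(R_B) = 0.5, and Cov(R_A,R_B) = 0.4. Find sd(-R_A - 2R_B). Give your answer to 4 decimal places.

1.9925

Var(-R_A - 2R_B) = (-1)²·Var(R_A) + (-2)²·Var(R_B) + 2·(-1)·(-2)·Cov(R_A,R_B)
= 1·0.37 + 4·0.5 + 4·0.4 = 3.97
sd(-R_A - 2R_B) = √3.97 ≈ 1.9925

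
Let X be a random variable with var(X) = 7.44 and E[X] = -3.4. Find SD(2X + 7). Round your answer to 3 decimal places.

var(2X + 7) = (2)²·7.44 = 29.76
SD(2X + 7) = √29.76 ≈ 5.455

5.455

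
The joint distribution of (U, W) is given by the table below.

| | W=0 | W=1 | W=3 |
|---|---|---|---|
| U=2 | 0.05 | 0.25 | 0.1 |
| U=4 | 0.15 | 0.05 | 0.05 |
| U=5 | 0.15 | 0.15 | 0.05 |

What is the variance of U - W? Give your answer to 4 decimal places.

3.5500

E[U] = 3.55,  E[W] = 1.05,  E[UW] = 3.4
var(U) = 14.35 − (3.55)² = 1.7475;  var(W) = 2.25 − (1.05)² = 1.1475
Cov(U,W) = 3.4 − (3.55)(1.05) = -0.3275
var(U - W) = (1)²·1.7475 + (-1)²·1.1475 + 2·(1)·(-1)·-0.3275 = 3.55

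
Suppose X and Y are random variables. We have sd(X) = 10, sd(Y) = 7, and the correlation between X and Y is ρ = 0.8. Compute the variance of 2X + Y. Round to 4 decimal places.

Var(X) = (10)² = 100;  Var(Y) = (7)² = 49
Cov(X,Y) = ρ·sd(X)·sd(Y) = 0.8·10·7 = 56
Var(2X + Y) = (2)²·Var(X) + (1)²·Var(Y) + 2·(2)·(1)·Cov(X,Y)
= 4·100 + 1·49 + 4·56 = 673

673.0000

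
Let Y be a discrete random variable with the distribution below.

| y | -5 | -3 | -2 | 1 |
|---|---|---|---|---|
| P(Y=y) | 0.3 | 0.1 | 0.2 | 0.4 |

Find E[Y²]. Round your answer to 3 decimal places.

9.600

E[Y²] = (-5)²(0.3) + (-3)²(0.1) + (-2)²(0.2) + (1)²(0.4) = 9.6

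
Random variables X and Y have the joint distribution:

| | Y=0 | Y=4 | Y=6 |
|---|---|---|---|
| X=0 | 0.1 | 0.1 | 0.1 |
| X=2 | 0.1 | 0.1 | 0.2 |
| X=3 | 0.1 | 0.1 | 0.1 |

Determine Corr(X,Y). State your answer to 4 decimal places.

E[X] = 1.7,  E[Y] = 3.6
E[XY] = 6.2
Cov(X,Y) = E[XY] − E[X]E[Y] = 6.2 − (1.7)(3.6) = 0.08
var(X) = 1.41,  var(Y) = 6.24
ρ = 0.08 / √(1.41·6.24) ≈ 0.0270

0.0270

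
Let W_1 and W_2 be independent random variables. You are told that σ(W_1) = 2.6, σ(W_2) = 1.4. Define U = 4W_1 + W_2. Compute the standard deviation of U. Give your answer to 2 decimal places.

10.49

var(W_1) = 6.76, var(W_2) = 1.96
By independence, var(U) = (4)²var(W_1) + (1)²var(W_2)
= (4)²·6.76 + (1)²·1.96 = 110.12
σ(U) = √110.12 ≈ 10.49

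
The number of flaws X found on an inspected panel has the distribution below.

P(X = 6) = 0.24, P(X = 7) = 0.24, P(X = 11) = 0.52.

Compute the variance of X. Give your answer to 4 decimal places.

5.1744

E[X] = (6)(0.24) + (7)(0.24) + (11)(0.52) = 8.84
E[X²] = (6)²(0.24) + (7)²(0.24) + (11)²(0.52) = 83.32
Var(X) = E[X²] − (E[X])² = 83.32 − (8.84)² = 5.1744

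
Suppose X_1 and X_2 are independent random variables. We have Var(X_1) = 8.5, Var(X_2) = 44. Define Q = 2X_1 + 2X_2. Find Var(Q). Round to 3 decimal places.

By independence, Var(Q) = (2)²Var(X_1) + (2)²Var(X_2)
= (2)²·8.5 + (2)²·44 = 210

210.000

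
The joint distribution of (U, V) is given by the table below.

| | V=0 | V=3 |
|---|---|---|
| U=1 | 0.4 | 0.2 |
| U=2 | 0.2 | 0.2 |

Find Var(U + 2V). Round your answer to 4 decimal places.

E[U] = 1.4,  E[V] = 1.2,  E[UV] = 1.8
Var(U) = 2.2 − (1.4)² = 0.24;  Var(V) = 3.6 − (1.2)² = 2.16
Cov(U,V) = 1.8 − (1.4)(1.2) = 0.12
Var(U + 2V) = (1)²·0.24 + (2)²·2.16 + 2·(1)·(2)·0.12 = 9.36

9.3600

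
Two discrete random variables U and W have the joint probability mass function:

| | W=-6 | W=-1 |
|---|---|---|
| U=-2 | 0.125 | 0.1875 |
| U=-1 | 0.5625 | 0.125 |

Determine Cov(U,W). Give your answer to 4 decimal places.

-0.4492

E[U] = -1.3125,  E[W] = -4.4375
E[UW] = 5.375
Cov(U,W) = E[UW] − E[U]E[W] = 5.375 − (-1.3125)(-4.4375) = -0.44921875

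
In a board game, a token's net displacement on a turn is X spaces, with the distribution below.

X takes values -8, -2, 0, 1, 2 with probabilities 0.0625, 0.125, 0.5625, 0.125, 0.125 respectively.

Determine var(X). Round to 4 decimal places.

E[X] = (-8)(0.0625) + (-2)(0.125) + (0)(0.5625) + (1)(0.125) + (2)(0.125) = -0.375
E[X²] = (-8)²(0.0625) + (-2)²(0.125) + (0)²(0.5625) + (1)²(0.125) + (2)²(0.125) = 5.125
var(X) = E[X²] − (E[X])² = 5.125 − (-0.375)² = 4.984375

4.9844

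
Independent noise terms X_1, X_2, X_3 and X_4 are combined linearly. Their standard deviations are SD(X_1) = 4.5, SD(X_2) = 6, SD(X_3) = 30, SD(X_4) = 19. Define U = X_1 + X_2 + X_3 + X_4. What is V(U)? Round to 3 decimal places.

1317.250

V(X_1) = 20.25, V(X_2) = 36, V(X_3) = 900, V(X_4) = 361
By independence, V(U) = (1)²V(X_1) + (1)²V(X_2) + (1)²V(X_3) + (1)²V(X_4)
= (1)²·20.25 + (1)²·36 + (1)²·900 + (1)²·361 = 1317.25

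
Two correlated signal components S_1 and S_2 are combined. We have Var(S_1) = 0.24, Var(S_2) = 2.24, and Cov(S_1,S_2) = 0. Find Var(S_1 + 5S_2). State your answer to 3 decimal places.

56.240

Var(S_1 + 5S_2) = (1)²·Var(S_1) + (5)²·Var(S_2) + 2·(1)·(5)·Cov(S_1,S_2)
= 1·0.24 + 25·2.24 + 10·0 = 56.24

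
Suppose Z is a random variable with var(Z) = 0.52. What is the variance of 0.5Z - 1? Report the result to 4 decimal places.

var(0.5Z - 1) = (0.5)²·var(Z) = 0.25·0.52 = 0.13

0.1300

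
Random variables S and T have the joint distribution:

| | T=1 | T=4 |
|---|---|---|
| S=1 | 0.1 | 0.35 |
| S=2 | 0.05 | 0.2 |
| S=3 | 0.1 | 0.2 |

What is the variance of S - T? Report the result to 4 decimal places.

E[S] = 1.85,  E[T] = 3.25,  E[ST] = 5.9
Var(S) = 4.15 − (1.85)² = 0.7275;  Var(T) = 12.25 − (3.25)² = 1.6875
Cov(S,T) = 5.9 − (1.85)(3.25) = -0.1125
Var(S - T) = (1)²·0.7275 + (-1)²·1.6875 + 2·(1)·(-1)·-0.1125 = 2.64

2.6400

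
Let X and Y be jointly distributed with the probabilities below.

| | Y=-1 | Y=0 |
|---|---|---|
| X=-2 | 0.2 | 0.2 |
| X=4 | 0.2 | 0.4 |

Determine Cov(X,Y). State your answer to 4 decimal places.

0.2400

E[X] = 1.6,  E[Y] = -0.4
E[XY] = -0.4
Cov(X,Y) = E[XY] − E[X]E[Y] = -0.4 − (1.6)(-0.4) = 0.24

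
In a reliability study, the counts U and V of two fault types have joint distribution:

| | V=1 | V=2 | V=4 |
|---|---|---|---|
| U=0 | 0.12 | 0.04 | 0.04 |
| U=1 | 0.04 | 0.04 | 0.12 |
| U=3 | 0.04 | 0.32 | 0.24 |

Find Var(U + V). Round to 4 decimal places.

3.6800

E[U] = 2,  E[V] = 2.6,  E[UV] = 5.52
Var(U) = 5.6 − (2)² = 1.6;  Var(V) = 8.2 − (2.6)² = 1.44
Cov(U,V) = 5.52 − (2)(2.6) = 0.32
Var(U + V) = (1)²·1.6 + (1)²·1.44 + 2·(1)·(1)·0.32 = 3.68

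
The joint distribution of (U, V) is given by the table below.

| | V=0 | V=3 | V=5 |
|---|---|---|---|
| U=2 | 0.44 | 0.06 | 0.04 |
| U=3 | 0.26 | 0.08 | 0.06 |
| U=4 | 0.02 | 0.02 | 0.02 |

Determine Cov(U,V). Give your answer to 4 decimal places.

E[U] = 2.52,  E[V] = 1.08
E[UV] = 3.02
Cov(U,V) = E[UV] − E[U]E[V] = 3.02 − (2.52)(1.08) = 0.2984

0.2984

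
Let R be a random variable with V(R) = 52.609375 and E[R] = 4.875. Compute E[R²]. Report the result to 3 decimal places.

E[R²] = V(R) + (E[R])² = 52.609375 + (4.875)² = 76.375

76.375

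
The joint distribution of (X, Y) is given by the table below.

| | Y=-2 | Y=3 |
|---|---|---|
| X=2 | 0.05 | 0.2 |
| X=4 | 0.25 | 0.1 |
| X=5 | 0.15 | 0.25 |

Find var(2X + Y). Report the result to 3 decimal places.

9.848

E[X] = 3.9,  E[Y] = 0.75,  E[XY] = 2.45
var(X) = 16.6 − (3.9)² = 1.39;  var(Y) = 6.75 − (0.75)² = 6.1875
Cov(X,Y) = 2.45 − (3.9)(0.75) = -0.475
var(2X + Y) = (2)²·1.39 + (1)²·6.1875 + 2·(2)·(1)·-0.475 = 9.8475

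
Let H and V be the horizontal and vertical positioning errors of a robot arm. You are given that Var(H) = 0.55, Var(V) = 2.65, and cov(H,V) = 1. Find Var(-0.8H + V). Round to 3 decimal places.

1.402

Var(-0.8H + V) = (-0.8)²·Var(H) + (1)²·Var(V) + 2·(-0.8)·(1)·cov(H,V)
= 0.64·0.55 + 1·2.65 + -1.6·1 = 1.402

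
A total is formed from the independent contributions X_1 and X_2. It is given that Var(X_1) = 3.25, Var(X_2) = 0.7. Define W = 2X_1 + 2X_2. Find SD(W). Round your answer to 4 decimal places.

By independence, Var(W) = (2)²Var(X_1) + (2)²Var(X_2)
= (2)²·3.25 + (2)²·0.7 = 15.8
SD(W) = √15.8 ≈ 3.9749

3.9749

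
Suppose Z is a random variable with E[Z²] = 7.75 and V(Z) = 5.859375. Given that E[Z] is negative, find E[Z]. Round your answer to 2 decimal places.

-1.38

(E[Z])² = E[Z²] − V(Z) = 7.75 − 5.859375 = 1.890625
E[Z] = −√1.890625 = -1.375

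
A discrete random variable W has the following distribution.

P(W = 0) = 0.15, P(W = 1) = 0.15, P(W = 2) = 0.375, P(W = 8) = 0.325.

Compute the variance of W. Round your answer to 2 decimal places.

10.20

E[W] = (0)(0.15) + (1)(0.15) + (2)(0.375) + (8)(0.325) = 3.5
E[W²] = (0)²(0.15) + (1)²(0.15) + (2)²(0.375) + (8)²(0.325) = 22.45
var(W) = E[W²] − (E[W])² = 22.45 − (3.5)² = 10.2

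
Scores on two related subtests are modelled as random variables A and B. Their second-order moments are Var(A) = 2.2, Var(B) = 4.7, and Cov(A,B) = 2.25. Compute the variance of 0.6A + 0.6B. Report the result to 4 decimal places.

4.1040

Var(0.6A + 0.6B) = (0.6)²·Var(A) + (0.6)²·Var(B) + 2·(0.6)·(0.6)·Cov(A,B)
= 0.36·2.2 + 0.36·4.7 + 0.72·2.25 = 4.104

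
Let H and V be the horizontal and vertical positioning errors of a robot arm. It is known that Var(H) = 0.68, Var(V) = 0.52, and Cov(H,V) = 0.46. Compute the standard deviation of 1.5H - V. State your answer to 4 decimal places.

Var(1.5H - V) = (1.5)²·Var(H) + (-1)²·Var(V) + 2·(1.5)·(-1)·Cov(H,V)
= 2.25·0.68 + 1·0.52 + -3·0.46 = 0.67
SD(1.5H - V) = √0.67 ≈ 0.8185

0.8185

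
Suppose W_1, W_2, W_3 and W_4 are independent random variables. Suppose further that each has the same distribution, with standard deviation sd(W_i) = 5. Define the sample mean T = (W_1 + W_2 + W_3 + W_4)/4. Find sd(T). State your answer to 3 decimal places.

2.500

Var(W_i) = (5)² = 25
By independence, Var(T) = (0.25)²Var(W_1) + (0.25)²Var(W_2) + (0.25)²Var(W_3) + (0.25)²Var(W_4)
= (0.25)²·25 + (0.25)²·25 + (0.25)²·25 + (0.25)²·25 = 6.25
sd(T) = √6.25 ≈ 2.500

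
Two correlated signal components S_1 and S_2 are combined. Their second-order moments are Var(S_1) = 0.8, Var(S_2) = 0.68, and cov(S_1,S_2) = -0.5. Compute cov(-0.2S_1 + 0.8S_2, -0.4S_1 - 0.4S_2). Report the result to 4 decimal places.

cov(-0.2S_1 + 0.8S_2, -0.4S_1 - 0.4S_2) = (-0.2)(-0.4)Var(S_1) + (0.8)(-0.4)Var(S_2) + [(-0.2)(-0.4) + (0.8)(-0.4)]cov(S_1,S_2)
= 0.08·0.8 + -0.32·0.68 + -0.24·-0.5 = -0.0336

-0.0336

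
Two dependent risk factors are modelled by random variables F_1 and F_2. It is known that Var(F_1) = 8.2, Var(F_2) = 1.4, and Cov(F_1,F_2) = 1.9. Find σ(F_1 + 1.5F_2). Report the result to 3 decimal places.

4.129

Var(F_1 + 1.5F_2) = (1)²·Var(F_1) + (1.5)²·Var(F_2) + 2·(1)·(1.5)·Cov(F_1,F_2)
= 1·8.2 + 2.25·1.4 + 3·1.9 = 17.05
σ(F_1 + 1.5F_2) = √17.05 ≈ 4.129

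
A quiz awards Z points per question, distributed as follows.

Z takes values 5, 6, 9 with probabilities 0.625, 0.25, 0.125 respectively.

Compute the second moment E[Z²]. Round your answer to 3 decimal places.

E[Z²] = (5)²(0.625) + (6)²(0.25) + (9)²(0.125) = 34.75

34.750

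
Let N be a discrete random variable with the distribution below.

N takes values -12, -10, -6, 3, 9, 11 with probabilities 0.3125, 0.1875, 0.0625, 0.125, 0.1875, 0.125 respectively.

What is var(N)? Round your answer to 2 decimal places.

90.87

E[N] = (-12)(0.3125) + (-10)(0.1875) + (-6)(0.0625) + (3)(0.125) + (9)(0.1875) + (11)(0.125) = -2.5625
E[N²] = (-12)²(0.3125) + (-10)²(0.1875) + (-6)²(0.0625) + (3)²(0.125) + (9)²(0.1875) + (11)²(0.125) = 97.4375
var(N) = E[N²] − (E[N])² = 97.4375 − (-2.5625)² = 90.87109375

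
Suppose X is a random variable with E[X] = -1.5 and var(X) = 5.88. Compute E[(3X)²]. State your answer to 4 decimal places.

E[3X] = 3·-1.5 = -4.5
var(3X) = (3)²·5.88 = 52.92
E[(3X)²] = var((3X)) + (E[(3X)])² = 52.92 + (-4.5)² = 73.17

73.1700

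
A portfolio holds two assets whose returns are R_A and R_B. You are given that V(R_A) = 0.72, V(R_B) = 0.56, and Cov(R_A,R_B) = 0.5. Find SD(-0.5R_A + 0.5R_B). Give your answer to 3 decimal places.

0.265

V(-0.5R_A + 0.5R_B) = (-0.5)²·V(R_A) + (0.5)²·V(R_B) + 2·(-0.5)·(0.5)·Cov(R_A,R_B)
= 0.25·0.72 + 0.25·0.56 + -0.5·0.5 = 0.07
SD(-0.5R_A + 0.5R_B) = √0.07 ≈ 0.265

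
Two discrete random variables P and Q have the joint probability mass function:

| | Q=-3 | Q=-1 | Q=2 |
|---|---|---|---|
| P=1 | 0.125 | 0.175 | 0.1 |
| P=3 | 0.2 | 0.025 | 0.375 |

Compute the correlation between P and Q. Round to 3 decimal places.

E[P] = 2.2,  E[Q] = -0.225
E[PQ] = 0.025
Cov(P,Q) = E[PQ] − E[P]E[Q] = 0.025 − (2.2)(-0.225) = 0.52
var(P) = 0.96,  var(Q) = 4.974375
ρ = 0.52 / √(0.96·4.974375) ≈ 0.238

0.238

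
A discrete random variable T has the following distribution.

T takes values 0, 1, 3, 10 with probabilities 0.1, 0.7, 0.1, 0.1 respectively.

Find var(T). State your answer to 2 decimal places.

E[T] = (0)(0.1) + (1)(0.7) + (3)(0.1) + (10)(0.1) = 2
E[T²] = (0)²(0.1) + (1)²(0.7) + (3)²(0.1) + (10)²(0.1) = 11.6
var(T) = E[T²] − (E[T])² = 11.6 − (2)² = 7.6

7.60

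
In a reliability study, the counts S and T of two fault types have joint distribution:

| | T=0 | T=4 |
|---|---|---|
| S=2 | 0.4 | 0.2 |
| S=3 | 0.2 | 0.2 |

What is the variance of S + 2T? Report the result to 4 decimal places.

16.2400

E[S] = 2.4,  E[T] = 1.6,  E[ST] = 4
Var(S) = 6 − (2.4)² = 0.24;  Var(T) = 6.4 − (1.6)² = 3.84
Cov(S,T) = 4 − (2.4)(1.6) = 0.16
Var(S + 2T) = (1)²·0.24 + (2)²·3.84 + 2·(1)·(2)·0.16 = 16.24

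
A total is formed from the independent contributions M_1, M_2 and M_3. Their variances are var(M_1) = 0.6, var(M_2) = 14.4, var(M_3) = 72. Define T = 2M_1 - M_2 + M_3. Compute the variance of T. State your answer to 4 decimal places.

88.8000

By independence, var(T) = (2)²var(M_1) + (-1)²var(M_2) + (1)²var(M_3)
= (2)²·0.6 + (-1)²·14.4 + (1)²·72 = 88.8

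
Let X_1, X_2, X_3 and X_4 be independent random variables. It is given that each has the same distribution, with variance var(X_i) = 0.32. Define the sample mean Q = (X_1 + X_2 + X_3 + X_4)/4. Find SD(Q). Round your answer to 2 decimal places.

By independence, var(Q) = (0.25)²var(X_1) + (0.25)²var(X_2) + (0.25)²var(X_3) + (0.25)²var(X_4)
= (0.25)²·0.32 + (0.25)²·0.32 + (0.25)²·0.32 + (0.25)²·0.32 = 0.08
SD(Q) = √0.08 ≈ 0.28

0.28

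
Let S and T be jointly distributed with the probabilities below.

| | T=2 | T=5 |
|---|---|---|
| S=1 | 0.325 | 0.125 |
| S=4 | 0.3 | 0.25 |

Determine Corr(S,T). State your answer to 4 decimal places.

E[S] = 2.65,  E[T] = 3.125
E[ST] = 8.675
Cov(S,T) = E[ST] − E[S]E[T] = 8.675 − (2.65)(3.125) = 0.39375
Var(S) = 2.2275,  Var(T) = 2.109375
ρ = 0.39375 / √(2.2275·2.109375) ≈ 0.1816

0.1816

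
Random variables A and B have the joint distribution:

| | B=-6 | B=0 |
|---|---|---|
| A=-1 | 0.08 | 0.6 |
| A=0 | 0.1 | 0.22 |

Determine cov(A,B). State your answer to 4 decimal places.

-0.2544

E[A] = -0.68,  E[B] = -1.08
E[AB] = 0.48
cov(A,B) = E[AB] − E[A]E[B] = 0.48 − (-0.68)(-1.08) = -0.2544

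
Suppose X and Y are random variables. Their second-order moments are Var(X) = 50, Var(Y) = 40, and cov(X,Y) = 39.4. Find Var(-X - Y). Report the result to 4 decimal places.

168.8000

Var(-X - Y) = (-1)²·Var(X) + (-1)²·Var(Y) + 2·(-1)·(-1)·cov(X,Y)
= 1·50 + 1·40 + 2·39.4 = 168.8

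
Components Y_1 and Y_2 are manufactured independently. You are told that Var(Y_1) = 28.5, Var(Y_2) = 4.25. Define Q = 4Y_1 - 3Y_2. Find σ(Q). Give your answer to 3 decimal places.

22.232

By independence, Var(Q) = (4)²Var(Y_1) + (-3)²Var(Y_2)
= (4)²·28.5 + (-3)²·4.25 = 494.25
σ(Q) = √494.25 ≈ 22.232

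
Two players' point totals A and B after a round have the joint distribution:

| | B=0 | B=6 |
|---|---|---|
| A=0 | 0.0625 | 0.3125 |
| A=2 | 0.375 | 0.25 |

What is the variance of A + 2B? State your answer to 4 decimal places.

E[A] = 1.25,  E[B] = 3.375,  E[AB] = 3
V(A) = 2.5 − (1.25)² = 0.9375;  V(B) = 20.25 − (3.375)² = 8.859375
Cov(A,B) = 3 − (1.25)(3.375) = -1.21875
V(A + 2B) = (1)²·0.9375 + (2)²·8.859375 + 2·(1)·(2)·-1.21875 = 31.5

31.5000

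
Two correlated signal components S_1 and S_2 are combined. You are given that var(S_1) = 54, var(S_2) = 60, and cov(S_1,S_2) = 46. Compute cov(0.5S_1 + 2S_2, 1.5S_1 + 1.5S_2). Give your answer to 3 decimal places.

cov(0.5S_1 + 2S_2, 1.5S_1 + 1.5S_2) = (0.5)(1.5)var(S_1) + (2)(1.5)var(S_2) + [(0.5)(1.5) + (2)(1.5)]cov(S_1,S_2)
= 0.75·54 + 3·60 + 3.75·46 = 393

393.000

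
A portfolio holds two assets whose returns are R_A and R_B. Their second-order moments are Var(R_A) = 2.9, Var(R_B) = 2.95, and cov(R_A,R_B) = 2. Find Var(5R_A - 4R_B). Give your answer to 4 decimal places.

39.7000

Var(5R_A - 4R_B) = (5)²·Var(R_A) + (-4)²·Var(R_B) + 2·(5)·(-4)·cov(R_A,R_B)
= 25·2.9 + 16·2.95 + -40·2 = 39.7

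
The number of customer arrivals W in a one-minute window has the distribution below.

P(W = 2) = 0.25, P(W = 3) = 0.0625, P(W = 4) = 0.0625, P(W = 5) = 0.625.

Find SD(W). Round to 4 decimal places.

E[W] = (2)(0.25) + (3)(0.0625) + (4)(0.0625) + (5)(0.625) = 4.0625
E[W²] = (2)²(0.25) + (3)²(0.0625) + (4)²(0.0625) + (5)²(0.625) = 18.1875
Var(W) = E[W²] − (E[W])² = 18.1875 − (4.0625)² = 1.68359375
SD(W) = √1.68359375 ≈ 1.2975

1.2975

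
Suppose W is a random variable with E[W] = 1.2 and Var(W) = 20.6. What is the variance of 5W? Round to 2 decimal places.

Var(5W) = (5)²·Var(W) = 25·20.6 = 515

515.00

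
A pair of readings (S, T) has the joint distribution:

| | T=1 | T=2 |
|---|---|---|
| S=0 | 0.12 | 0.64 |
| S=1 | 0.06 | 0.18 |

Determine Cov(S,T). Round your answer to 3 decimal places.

E[S] = 0.24,  E[T] = 1.82
E[ST] = 0.42
Cov(S,T) = E[ST] − E[S]E[T] = 0.42 − (0.24)(1.82) = -0.0168

-0.017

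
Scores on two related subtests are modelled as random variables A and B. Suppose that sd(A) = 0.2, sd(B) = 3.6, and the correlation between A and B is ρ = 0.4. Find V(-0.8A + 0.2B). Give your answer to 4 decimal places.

0.4518

V(A) = (0.2)² = 0.04;  V(B) = (3.6)² = 12.96
cov(A,B) = ρ·sd(A)·sd(B) = 0.4·0.2·3.6 = 0.288
V(-0.8A + 0.2B) = (-0.8)²·V(A) + (0.2)²·V(B) + 2·(-0.8)·(0.2)·cov(A,B)
= 0.64·0.04 + 0.04·12.96 + -0.32·0.288 = 0.45184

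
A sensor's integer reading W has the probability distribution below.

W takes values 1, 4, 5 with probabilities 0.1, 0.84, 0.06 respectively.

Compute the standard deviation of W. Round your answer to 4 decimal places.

0.9499

E[W] = (1)(0.1) + (4)(0.84) + (5)(0.06) = 3.76
E[W²] = (1)²(0.1) + (4)²(0.84) + (5)²(0.06) = 15.04
Var(W) = E[W²] − (E[W])² = 15.04 − (3.76)² = 0.9024
SD(W) = √0.9024 ≈ 0.9499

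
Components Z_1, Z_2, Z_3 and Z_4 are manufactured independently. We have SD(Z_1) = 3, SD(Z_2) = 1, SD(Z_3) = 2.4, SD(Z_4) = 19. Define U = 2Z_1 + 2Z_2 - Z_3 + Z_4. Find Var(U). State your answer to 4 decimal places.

Var(Z_1) = 9, Var(Z_2) = 1, Var(Z_3) = 5.76, Var(Z_4) = 361
By independence, Var(U) = (2)²Var(Z_1) + (2)²Var(Z_2) + (-1)²Var(Z_3) + (1)²Var(Z_4)
= (2)²·9 + (2)²·1 + (-1)²·5.76 + (1)²·361 = 406.76

406.7600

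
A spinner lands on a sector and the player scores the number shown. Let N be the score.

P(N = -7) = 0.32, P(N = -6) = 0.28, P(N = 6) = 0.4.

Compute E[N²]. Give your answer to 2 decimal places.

40.16

E[N²] = (-7)²(0.32) + (-6)²(0.28) + (6)²(0.4) = 40.16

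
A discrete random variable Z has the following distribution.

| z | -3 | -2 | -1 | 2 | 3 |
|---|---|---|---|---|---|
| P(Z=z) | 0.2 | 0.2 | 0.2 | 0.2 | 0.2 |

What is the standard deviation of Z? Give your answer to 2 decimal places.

E[Z] = (-3)(0.2) + (-2)(0.2) + (-1)(0.2) + (2)(0.2) + (3)(0.2) = -0.2
E[Z²] = (-3)²(0.2) + (-2)²(0.2) + (-1)²(0.2) + (2)²(0.2) + (3)²(0.2) = 5.4
Var(Z) = E[Z²] − (E[Z])² = 5.4 − (-0.2)² = 5.36
σ(Z) = √5.36 ≈ 2.32

2.32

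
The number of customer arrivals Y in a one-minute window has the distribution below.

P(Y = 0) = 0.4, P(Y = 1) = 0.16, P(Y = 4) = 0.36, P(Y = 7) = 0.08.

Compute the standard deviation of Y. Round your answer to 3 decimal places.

E[Y] = (0)(0.4) + (1)(0.16) + (4)(0.36) + (7)(0.08) = 2.16
E[Y²] = (0)²(0.4) + (1)²(0.16) + (4)²(0.36) + (7)²(0.08) = 9.84
var(Y) = E[Y²] − (E[Y])² = 9.84 − (2.16)² = 5.1744
SD(Y) = √5.1744 ≈ 2.275

2.275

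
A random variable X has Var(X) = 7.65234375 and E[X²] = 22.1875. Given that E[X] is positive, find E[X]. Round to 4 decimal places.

3.8125

(E[X])² = E[X²] − Var(X) = 22.1875 − 7.65234375 = 14.53515625
E[X] = √14.53515625 = 3.8125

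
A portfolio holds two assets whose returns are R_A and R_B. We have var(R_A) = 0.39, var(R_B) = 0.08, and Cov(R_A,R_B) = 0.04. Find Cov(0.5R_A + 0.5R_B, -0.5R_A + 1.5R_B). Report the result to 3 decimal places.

-0.018

Cov(0.5R_A + 0.5R_B, -0.5R_A + 1.5R_B) = (0.5)(-0.5)var(R_A) + (0.5)(1.5)var(R_B) + [(0.5)(1.5) + (0.5)(-0.5)]Cov(R_A,R_B)
= -0.25·0.39 + 0.75·0.08 + 0.5·0.04 = -0.0175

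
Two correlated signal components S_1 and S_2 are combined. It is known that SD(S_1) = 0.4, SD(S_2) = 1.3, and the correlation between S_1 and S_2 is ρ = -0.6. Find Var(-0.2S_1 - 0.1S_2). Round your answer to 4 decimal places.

0.0108

Var(S_1) = (0.4)² = 0.16;  Var(S_2) = (1.3)² = 1.69
cov(S_1,S_2) = ρ·SD(S_1)·SD(S_2) = -0.6·0.4·1.3 = -0.312
Var(-0.2S_1 - 0.1S_2) = (-0.2)²·Var(S_1) + (-0.1)²·Var(S_2) + 2·(-0.2)·(-0.1)·cov(S_1,S_2)
= 0.04·0.16 + 0.01·1.69 + 0.04·-0.312 = 0.01082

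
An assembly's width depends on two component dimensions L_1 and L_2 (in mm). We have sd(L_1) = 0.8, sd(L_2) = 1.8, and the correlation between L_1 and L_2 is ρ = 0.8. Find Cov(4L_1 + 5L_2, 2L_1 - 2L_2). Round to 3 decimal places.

-24.976

V(L_1) = (0.8)² = 0.64;  V(L_2) = (1.8)² = 3.24
Cov(L_1,L_2) = ρ·sd(L_1)·sd(L_2) = 0.8·0.8·1.8 = 1.152
Cov(4L_1 + 5L_2, 2L_1 - 2L_2) = (4)(2)V(L_1) + (5)(-2)V(L_2) + [(4)(-2) + (5)(2)]Cov(L_1,L_2)
= 8·0.64 + -10·3.24 + 2·1.152 = -24.976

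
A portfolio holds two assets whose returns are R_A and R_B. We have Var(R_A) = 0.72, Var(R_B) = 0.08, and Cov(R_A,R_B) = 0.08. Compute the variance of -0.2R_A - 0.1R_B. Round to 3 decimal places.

Var(-0.2R_A - 0.1R_B) = (-0.2)²·Var(R_A) + (-0.1)²·Var(R_B) + 2·(-0.2)·(-0.1)·Cov(R_A,R_B)
= 0.04·0.72 + 0.01·0.08 + 0.04·0.08 = 0.0328

0.033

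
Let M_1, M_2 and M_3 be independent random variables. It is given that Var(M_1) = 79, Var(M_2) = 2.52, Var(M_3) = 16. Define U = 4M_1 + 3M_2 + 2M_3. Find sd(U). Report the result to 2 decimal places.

By independence, Var(U) = (4)²Var(M_1) + (3)²Var(M_2) + (2)²Var(M_3)
= (4)²·79 + (3)²·2.52 + (2)²·16 = 1350.68
sd(U) = √1350.68 ≈ 36.75

36.75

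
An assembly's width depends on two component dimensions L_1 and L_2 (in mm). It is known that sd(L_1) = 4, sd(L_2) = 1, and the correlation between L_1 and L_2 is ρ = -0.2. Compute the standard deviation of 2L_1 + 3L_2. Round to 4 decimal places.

var(L_1) = (4)² = 16;  var(L_2) = (1)² = 1
Cov(L_1,L_2) = ρ·sd(L_1)·sd(L_2) = -0.2·4·1 = -0.8
var(2L_1 + 3L_2) = (2)²·var(L_1) + (3)²·var(L_2) + 2·(2)·(3)·Cov(L_1,L_2)
= 4·16 + 9·1 + 12·-0.8 = 63.4
sd(2L_1 + 3L_2) = √63.4 ≈ 7.9624

7.9624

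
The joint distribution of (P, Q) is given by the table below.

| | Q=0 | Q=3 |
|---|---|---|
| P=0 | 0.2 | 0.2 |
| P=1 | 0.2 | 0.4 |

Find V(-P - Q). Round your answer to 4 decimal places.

E[P] = 0.6,  E[Q] = 1.8,  E[PQ] = 1.2
V(P) = 0.6 − (0.6)² = 0.24;  V(Q) = 5.4 − (1.8)² = 2.16
Cov(P,Q) = 1.2 − (0.6)(1.8) = 0.12
V(-P - Q) = (-1)²·0.24 + (-1)²·2.16 + 2·(-1)·(-1)·0.12 = 2.64

2.6400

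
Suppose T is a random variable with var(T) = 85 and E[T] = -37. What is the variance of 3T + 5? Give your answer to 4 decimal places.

765.0000

var(3T + 5) = (3)²·var(T) = 9·85 = 765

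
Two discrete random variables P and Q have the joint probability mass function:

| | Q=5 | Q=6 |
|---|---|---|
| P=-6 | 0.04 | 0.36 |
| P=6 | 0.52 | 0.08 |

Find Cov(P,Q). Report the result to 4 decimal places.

E[P] = 1.2,  E[Q] = 5.44
E[PQ] = 4.32
Cov(P,Q) = E[PQ] − E[P]E[Q] = 4.32 − (1.2)(5.44) = -2.208

-2.2080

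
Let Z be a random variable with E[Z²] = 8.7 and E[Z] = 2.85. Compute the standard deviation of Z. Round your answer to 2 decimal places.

0.76

Var(Z) = 8.7 − (2.85)² = 0.5775
SD(Z) = √0.5775 ≈ 0.76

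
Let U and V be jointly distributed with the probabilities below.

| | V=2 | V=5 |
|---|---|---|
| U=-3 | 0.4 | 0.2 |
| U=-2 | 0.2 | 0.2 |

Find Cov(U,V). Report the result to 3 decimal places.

E[U] = -2.6,  E[V] = 3.2
E[UV] = -8.2
Cov(U,V) = E[UV] − E[U]E[V] = -8.2 − (-2.6)(3.2) = 0.12

0.120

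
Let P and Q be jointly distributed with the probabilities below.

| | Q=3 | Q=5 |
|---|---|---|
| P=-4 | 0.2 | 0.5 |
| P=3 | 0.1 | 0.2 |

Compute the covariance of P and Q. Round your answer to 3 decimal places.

-0.140

E[P] = -1.9,  E[Q] = 4.4
E[PQ] = -8.5
cov(P,Q) = E[PQ] − E[P]E[Q] = -8.5 − (-1.9)(4.4) = -0.14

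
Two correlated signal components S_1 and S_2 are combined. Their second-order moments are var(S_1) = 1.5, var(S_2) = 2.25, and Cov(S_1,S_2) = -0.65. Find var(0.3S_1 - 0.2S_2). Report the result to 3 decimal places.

0.303

var(0.3S_1 - 0.2S_2) = (0.3)²·var(S_1) + (-0.2)²·var(S_2) + 2·(0.3)·(-0.2)·Cov(S_1,S_2)
= 0.09·1.5 + 0.04·2.25 + -0.12·-0.65 = 0.303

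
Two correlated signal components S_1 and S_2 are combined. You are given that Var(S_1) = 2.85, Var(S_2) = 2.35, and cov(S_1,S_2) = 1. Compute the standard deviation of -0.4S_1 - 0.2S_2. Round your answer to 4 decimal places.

Var(-0.4S_1 - 0.2S_2) = (-0.4)²·Var(S_1) + (-0.2)²·Var(S_2) + 2·(-0.4)·(-0.2)·cov(S_1,S_2)
= 0.16·2.85 + 0.04·2.35 + 0.16·1 = 0.71
SD(-0.4S_1 - 0.2S_2) = √0.71 ≈ 0.8426

0.8426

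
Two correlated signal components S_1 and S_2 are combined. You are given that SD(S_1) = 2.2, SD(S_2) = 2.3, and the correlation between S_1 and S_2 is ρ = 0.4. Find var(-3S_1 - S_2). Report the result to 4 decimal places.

60.9940

var(S_1) = (2.2)² = 4.84;  var(S_2) = (2.3)² = 5.29
Cov(S_1,S_2) = ρ·SD(S_1)·SD(S_2) = 0.4·2.2·2.3 = 2.024
var(-3S_1 - S_2) = (-3)²·var(S_1) + (-1)²·var(S_2) + 2·(-3)·(-1)·Cov(S_1,S_2)
= 9·4.84 + 1·5.29 + 6·2.024 = 60.994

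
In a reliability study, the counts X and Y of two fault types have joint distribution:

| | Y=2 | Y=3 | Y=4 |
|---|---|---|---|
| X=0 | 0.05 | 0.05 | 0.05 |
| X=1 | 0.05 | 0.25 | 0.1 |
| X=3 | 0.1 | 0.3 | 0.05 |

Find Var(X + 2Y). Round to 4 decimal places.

2.5875

E[X] = 1.75,  E[Y] = 3,  E[XY] = 5.15
Var(X) = 4.45 − (1.75)² = 1.3875;  Var(Y) = 9.4 − (3)² = 0.4
Cov(X,Y) = 5.15 − (1.75)(3) = -0.1
Var(X + 2Y) = (1)²·1.3875 + (2)²·0.4 + 2·(1)·(2)·-0.1 = 2.5875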